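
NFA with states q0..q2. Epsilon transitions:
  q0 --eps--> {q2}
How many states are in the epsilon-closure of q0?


Starting from q0
Initialize closure = {q0}
Follow epsilon from q0 -> add q2
Final closure: {q0, q2}
Size = 2

2


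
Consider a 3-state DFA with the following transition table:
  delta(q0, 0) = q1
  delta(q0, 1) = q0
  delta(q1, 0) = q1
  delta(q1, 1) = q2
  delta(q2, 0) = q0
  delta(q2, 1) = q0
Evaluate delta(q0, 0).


Looking up transition function:
delta(q0, 0) in the table
Row: q0, Column: 0
Result: q1

q1


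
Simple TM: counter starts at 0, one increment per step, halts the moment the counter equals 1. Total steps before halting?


Counter starts at 0. Counting sequence:
  Step 1: counter = 1
Counter reached 1 -> halt
Total steps = 1

1


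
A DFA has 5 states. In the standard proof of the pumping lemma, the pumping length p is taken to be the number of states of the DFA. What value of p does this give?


Pumping lemma for regular languages (standard proof):
Take p = |Q|, the number of DFA states.
Any string of length >= |Q| passes through |Q|+1 states while reading its first |Q| symbols,
so by pigeonhole some state repeats, giving the loop that can be pumped.
Here |Q| = 5
Therefore the proof uses p = 5

5


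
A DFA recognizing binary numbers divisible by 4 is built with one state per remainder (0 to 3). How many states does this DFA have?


Divisibility by 4 is tracked via the remainder mod 4: 0, 1, ..., 3
The construction assigns one state to each remainder
Number of remainders = 4

4


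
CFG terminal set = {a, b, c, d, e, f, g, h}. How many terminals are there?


Terminal symbols: a, b, c, d, e, f, g, h
Counting each: a (#1), b (#2), c (#3), d (#4), e (#5), f (#6), g (#7), h (#8)
Total = 8

8


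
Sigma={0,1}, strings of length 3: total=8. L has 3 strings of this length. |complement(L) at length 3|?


Alphabet: {0,1}
String length: 3
Total strings of length 3 = 2^3 = 8
Strings in L = 3
Complement = total - |L|
= 8 - 3
= 5

5


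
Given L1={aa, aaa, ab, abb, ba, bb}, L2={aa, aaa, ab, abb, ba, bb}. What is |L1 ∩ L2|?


L1 = {aa, aaa, ab, abb, ba, bb}
L2 = {aa, aaa, ab, abb, ba, bb}
Checking each string in L1 against L2:
  'aa': in L2? Yes
  'aaa': in L2? Yes
  'ab': in L2? Yes
  'abb': in L2? Yes
  'ba': in L2? Yes
  'bb': in L2? Yes
Intersection = {aa, aaa, ab, abb, ba, bb}
|L1 ∩ L2| = 6

6


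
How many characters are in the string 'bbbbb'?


String: 'bbbbb'
Counting characters:
  'b' appears 5 time(s)
Total length = 0 + 5 = 5

5


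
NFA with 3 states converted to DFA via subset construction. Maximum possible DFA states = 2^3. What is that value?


NFA has 3 states
Subset construction: each DFA state = subset of NFA states
Maximum subsets = 2^3
2^3 = 8

8


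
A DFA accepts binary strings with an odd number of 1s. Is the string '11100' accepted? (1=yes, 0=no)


DFA has 2 states: q_even (start, accept=no) and q_odd
Processing string '11100' character by character:
  Position 0: read '1', 1-count=1 -> q_odd
  Position 1: read '1', 1-count=2 -> q_even
  Position 2: read '1', 1-count=3 -> q_odd
  Position 3: read '0', 1-count=3 -> q_odd (no change)
  Position 4: read '0', 1-count=3 -> q_odd (no change)
Final state: q_odd, total 1s = 3 (odd); the DFA requires an odd count -> accept

1


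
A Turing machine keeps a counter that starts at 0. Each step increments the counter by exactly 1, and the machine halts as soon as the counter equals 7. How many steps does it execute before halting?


Counter starts at 0. Counting sequence:
  Step 1: counter = 1
  Step 2: counter = 2
  Step 3: counter = 3
  Step 4: counter = 4
  Step 5: counter = 5
  Step 6: counter = 6
  Step 7: counter = 7
Counter reached 7 -> halt
Total steps = 7

7


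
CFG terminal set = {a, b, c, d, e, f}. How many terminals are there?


Terminal symbols: a, b, c, d, e, f
Counting each: a (#1), b (#2), c (#3), d (#4), e (#5), f (#6)
Total = 6

6


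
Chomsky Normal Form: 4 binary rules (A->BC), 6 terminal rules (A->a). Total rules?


CNF allows two rule forms:
  A -> BC (binary): 4 rules
  A -> a (terminal): 6 rules
Total = 4 + 6 = 10

10


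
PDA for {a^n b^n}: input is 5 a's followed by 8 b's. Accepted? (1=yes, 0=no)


Language requires equal numbers of a's and b's
PDA pushes for each 'a', pops for each 'b'
Number of a's = 5
Number of b's = 8
5 != 8 -> Reject

0


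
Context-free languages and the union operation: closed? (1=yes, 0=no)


CFL closure properties:
  Closed under: union, concatenation, Kleene star
  NOT closed under: intersection, complement
Operation 'union' is in closed list -> Yes (closed)

1


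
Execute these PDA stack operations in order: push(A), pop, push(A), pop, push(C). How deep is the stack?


Tracing stack operations:
  push(A) -> stack = [A], depth=1
  pop -> removed A, stack = [], depth=0
  push(A) -> stack = [A], depth=1
  pop -> removed A, stack = [], depth=0
  push(C) -> stack = [C], depth=1
Final depth = 1

1


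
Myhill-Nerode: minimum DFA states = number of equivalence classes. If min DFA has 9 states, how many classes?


Myhill-Nerode theorem:
Number of equivalence classes = number of states in minimal DFA
Minimal DFA states = 9
Therefore equivalence classes = 9

9


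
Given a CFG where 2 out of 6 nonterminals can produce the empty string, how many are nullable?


Nonterminals: {S, A, B, C, D, E}
A nonterminal is nullable if it can derive epsilon
Counting nullable nonterminals: 2
Total nullable = 2

2


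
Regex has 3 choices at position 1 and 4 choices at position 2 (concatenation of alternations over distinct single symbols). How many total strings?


First group: 3 alternatives
Second group: 4 alternatives
Concatenation: each choice from group 1 pairs with each from group 2
Total = 3 x 4 = 12

12


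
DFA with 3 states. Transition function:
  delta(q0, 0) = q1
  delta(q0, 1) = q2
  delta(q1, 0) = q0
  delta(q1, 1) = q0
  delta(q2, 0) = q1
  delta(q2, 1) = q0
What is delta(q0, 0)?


Looking up transition function:
delta(q0, 0) in the table
Row: q0, Column: 0
Result: q1

q1


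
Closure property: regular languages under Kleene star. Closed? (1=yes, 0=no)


Regular languages are closed under:
- Union (DFA product construction)
- Intersection (DFA product construction)
- Complement (swap accept/reject states)
- Concatenation (NFA construction)
- Kleene star (NFA construction)
Kleene star is in this list
Therefore: closed

1


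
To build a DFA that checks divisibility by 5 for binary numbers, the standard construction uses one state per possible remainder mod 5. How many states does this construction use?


Divisibility by 5 is tracked via the remainder mod 5: 0, 1, ..., 4
The construction assigns one state to each remainder
Number of remainders = 5

5


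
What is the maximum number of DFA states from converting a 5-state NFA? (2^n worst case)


NFA has 5 states
Subset construction: each DFA state = subset of NFA states
Maximum subsets = 2^5
2^5 = 32

32


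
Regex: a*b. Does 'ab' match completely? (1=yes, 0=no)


Pattern: a*b
String: 'ab'
Pattern requires: zero or more 'a's followed by exactly one 'b'
Found 1 leading 'a's
Remaining: 'b'
Remaining is exactly 'b' -> match
Result: 1

1


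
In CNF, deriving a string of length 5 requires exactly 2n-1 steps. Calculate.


Chomsky Normal Form derivation:
String length n = 5
Each step either:
  - Splits a nonterminal into two (n-1 such steps)
  - Converts a nonterminal to terminal (n such steps)
Total = (n-1) + n = 2n - 1
= 2(5) - 1
= 10 - 1
= 9

9


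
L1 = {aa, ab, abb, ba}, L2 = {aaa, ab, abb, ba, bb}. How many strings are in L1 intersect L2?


L1 = {aa, ab, abb, ba}
L2 = {aaa, ab, abb, ba, bb}
Checking each string in L1 against L2:
  'aa': in L2? No
  'ab': in L2? Yes
  'abb': in L2? Yes
  'ba': in L2? Yes
Intersection = {ab, abb, ba}
|L1 ∩ L2| = 3

3


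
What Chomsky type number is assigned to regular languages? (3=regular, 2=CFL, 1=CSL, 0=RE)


Chomsky hierarchy levels:
  Type 3: Regular (DFA/NFA/regex)
  Type 2: Context-free (PDA)
  Type 1: Context-sensitive
  Type 0: Recursively enumerable (TM)
'regular' corresponds to Type 3

3


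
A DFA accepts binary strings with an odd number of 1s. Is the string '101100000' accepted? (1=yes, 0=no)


DFA has 2 states: q_even (start, accept=no) and q_odd
Processing string '101100000' character by character:
  Position 0: read '1', 1-count=1 -> q_odd
  Position 1: read '0', 1-count=1 -> q_odd (no change)
  Position 2: read '1', 1-count=2 -> q_even
  Position 3: read '1', 1-count=3 -> q_odd
  Position 4: read '0', 1-count=3 -> q_odd (no change)
  Position 5: read '0', 1-count=3 -> q_odd (no change)
  Position 6: read '0', 1-count=3 -> q_odd (no change)
  Position 7: read '0', 1-count=3 -> q_odd (no change)
  Position 8: read '0', 1-count=3 -> q_odd (no change)
Final state: q_odd, total 1s = 3 (odd); the DFA requires an odd count -> accept

1


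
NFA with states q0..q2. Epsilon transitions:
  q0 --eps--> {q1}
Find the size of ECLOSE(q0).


Starting from q0
Initialize closure = {q0}
Follow epsilon from q0 -> add q1
Final closure: {q0, q1}
Size = 2

2


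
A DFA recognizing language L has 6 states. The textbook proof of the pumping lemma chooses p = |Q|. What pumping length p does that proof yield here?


Pumping lemma for regular languages (standard proof):
Take p = |Q|, the number of DFA states.
Any string of length >= |Q| passes through |Q|+1 states while reading its first |Q| symbols,
so by pigeonhole some state repeats, giving the loop that can be pumped.
Here |Q| = 6
Therefore the proof uses p = 6

6


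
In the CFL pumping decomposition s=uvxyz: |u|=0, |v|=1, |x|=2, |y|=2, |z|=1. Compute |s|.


|s| = |u| + |v| + |x| + |y| + |z|
= 0 + 1 + 2 + 2 + 1
= 1 + 2 + 3
= 3 + 3
= 6

6


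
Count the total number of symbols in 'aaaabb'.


String: 'aaaabb'
Counting characters:
  'a' appears 4 time(s)
  'b' appears 2 time(s)
Total length = 4 + 2 = 6

6


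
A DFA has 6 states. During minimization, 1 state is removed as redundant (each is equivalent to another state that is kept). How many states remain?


Original DFA: 6 states
Redundant states removed: 1
Minimized states = original - removed
= 6 - 1
= 5

5


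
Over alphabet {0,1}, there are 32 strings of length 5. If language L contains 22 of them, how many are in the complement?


Alphabet: {0,1}
String length: 5
Total strings of length 5 = 2^5 = 32
Strings in L = 22
Complement = total - |L|
= 32 - 22
= 10

10


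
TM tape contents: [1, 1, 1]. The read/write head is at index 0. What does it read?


Tape: [1, 1, 1]
Positions: 0 1 2
Values:    1 1 1
Head at position 0
tape[0] = 1

1


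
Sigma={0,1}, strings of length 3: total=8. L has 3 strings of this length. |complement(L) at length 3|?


Alphabet: {0,1}
String length: 3
Total strings of length 3 = 2^3 = 8
Strings in L = 3
Complement = total - |L|
= 8 - 3
= 5

5


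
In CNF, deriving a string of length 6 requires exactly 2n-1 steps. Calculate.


Chomsky Normal Form derivation:
String length n = 6
Each step either:
  - Splits a nonterminal into two (n-1 such steps)
  - Converts a nonterminal to terminal (n such steps)
Total = (n-1) + n = 2n - 1
= 2(6) - 1
= 12 - 1
= 11

11


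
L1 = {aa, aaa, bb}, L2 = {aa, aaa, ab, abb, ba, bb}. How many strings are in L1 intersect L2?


L1 = {aa, aaa, bb}
L2 = {aa, aaa, ab, abb, ba, bb}
Checking each string in L1 against L2:
  'aa': in L2? Yes
  'aaa': in L2? Yes
  'bb': in L2? Yes
Intersection = {aa, aaa, bb}
|L1 ∩ L2| = 3

3


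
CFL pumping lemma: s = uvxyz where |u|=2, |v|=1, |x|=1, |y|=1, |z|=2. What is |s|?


|s| = |u| + |v| + |x| + |y| + |z|
= 2 + 1 + 1 + 1 + 2
= 3 + 1 + 3
= 4 + 3
= 7

7


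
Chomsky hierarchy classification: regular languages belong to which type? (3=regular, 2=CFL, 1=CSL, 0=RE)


Chomsky hierarchy levels:
  Type 3: Regular (DFA/NFA/regex)
  Type 2: Context-free (PDA)
  Type 1: Context-sensitive
  Type 0: Recursively enumerable (TM)
'regular' corresponds to Type 3

3


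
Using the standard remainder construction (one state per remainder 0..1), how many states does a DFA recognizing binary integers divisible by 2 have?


Divisibility by 2 is tracked via the remainder mod 2: 0, 1, ..., 1
The construction assigns one state to each remainder
Number of remainders = 2

2


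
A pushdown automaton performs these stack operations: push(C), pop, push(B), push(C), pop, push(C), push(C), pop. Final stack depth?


Tracing stack operations:
  push(C) -> stack = [C], depth=1
  pop -> removed C, stack = [], depth=0
  push(B) -> stack = [B], depth=1
  push(C) -> stack = [B,C], depth=2
  pop -> removed C, stack = [B], depth=1
  push(C) -> stack = [B,C], depth=2
  push(C) -> stack = [B,C,C], depth=3
  pop -> removed C, stack = [B,C], depth=2
Final depth = 2

2


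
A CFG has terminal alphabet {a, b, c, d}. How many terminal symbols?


Terminal symbols: a, b, c, d
Counting each: a (#1), b (#2), c (#3), d (#4)
Total = 4

4


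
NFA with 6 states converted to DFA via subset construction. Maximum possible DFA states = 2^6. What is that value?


NFA has 6 states
Subset construction: each DFA state = subset of NFA states
Maximum subsets = 2^6
2^6 = 64

64


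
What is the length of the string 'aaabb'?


String: 'aaabb'
Counting characters:
  'a' appears 3 time(s)
  'b' appears 2 time(s)
Total length = 3 + 2 = 5

5


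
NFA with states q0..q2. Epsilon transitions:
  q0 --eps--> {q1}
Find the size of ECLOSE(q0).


Starting from q0
Initialize closure = {q0}
Follow epsilon from q0 -> add q1
Final closure: {q0, q1}
Size = 2

2


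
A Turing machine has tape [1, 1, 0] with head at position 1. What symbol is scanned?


Tape: [1, 1, 0]
Positions: 0 1 2
Values:    1 1 0
Head at position 1
tape[1] = 1

1


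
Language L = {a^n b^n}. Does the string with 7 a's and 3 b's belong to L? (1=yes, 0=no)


Language requires equal numbers of a's and b's
PDA pushes for each 'a', pops for each 'b'
Number of a's = 7
Number of b's = 3
7 != 3 -> Reject

0


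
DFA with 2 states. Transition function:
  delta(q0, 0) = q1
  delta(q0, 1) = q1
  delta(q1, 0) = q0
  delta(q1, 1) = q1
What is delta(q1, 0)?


Looking up transition function:
delta(q1, 0) in the table
Row: q1, Column: 0
Result: q0

q0


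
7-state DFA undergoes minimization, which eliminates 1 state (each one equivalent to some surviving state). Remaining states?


Original DFA: 7 states
Redundant states removed: 1
Minimized states = original - removed
= 7 - 1
= 6

6


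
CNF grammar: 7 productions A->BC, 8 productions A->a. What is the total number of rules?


CNF allows two rule forms:
  A -> BC (binary): 7 rules
  A -> a (terminal): 8 rules
Total = 7 + 8 = 15

15


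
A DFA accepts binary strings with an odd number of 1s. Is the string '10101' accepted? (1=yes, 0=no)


DFA has 2 states: q_even (start, accept=no) and q_odd
Processing string '10101' character by character:
  Position 0: read '1', 1-count=1 -> q_odd
  Position 1: read '0', 1-count=1 -> q_odd (no change)
  Position 2: read '1', 1-count=2 -> q_even
  Position 3: read '0', 1-count=2 -> q_even (no change)
  Position 4: read '1', 1-count=3 -> q_odd
Final state: q_odd, total 1s = 3 (odd); the DFA requires an odd count -> accept

1


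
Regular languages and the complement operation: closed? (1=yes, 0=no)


Regular languages are closed under all standard operations:
- Union: Yes (product construction)
- Intersection: Yes (product construction)
- Complement: Yes (swap accept/reject)
- Concatenation: Yes (NFA construction)
Operation: complement -> Closed

1


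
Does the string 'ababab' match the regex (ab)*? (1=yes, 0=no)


Pattern: (ab)*
String: 'ababab'
Pattern requires: zero or more repetitions of 'ab'
Pairs: ['ab', 'ab', 'ab']
All pairs are 'ab'? Yes
Result: 1

1


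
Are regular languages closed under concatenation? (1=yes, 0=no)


Regular languages are closed under:
- Union (DFA product construction)
- Intersection (DFA product construction)
- Complement (swap accept/reject states)
- Concatenation (NFA construction)
- Kleene star (NFA construction)
concatenation is in this list
Therefore: closed

1


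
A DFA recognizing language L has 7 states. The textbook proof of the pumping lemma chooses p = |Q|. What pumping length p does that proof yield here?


Pumping lemma for regular languages (standard proof):
Take p = |Q|, the number of DFA states.
Any string of length >= |Q| passes through |Q|+1 states while reading its first |Q| symbols,
so by pigeonhole some state repeats, giving the loop that can be pumped.
Here |Q| = 7
Therefore the proof uses p = 7

7


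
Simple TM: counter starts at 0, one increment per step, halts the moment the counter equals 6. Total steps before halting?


Counter starts at 0. Counting sequence:
  Step 1: counter = 1
  Step 2: counter = 2
  Step 3: counter = 3
  Step 4: counter = 4
  Step 5: counter = 5
  Step 6: counter = 6
Counter reached 6 -> halt
Total steps = 6

6


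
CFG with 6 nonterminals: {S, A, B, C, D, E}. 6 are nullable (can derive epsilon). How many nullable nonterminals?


Nonterminals: {S, A, B, C, D, E}
A nonterminal is nullable if it can derive epsilon
Counting nullable nonterminals: 6
Total nullable = 6

6


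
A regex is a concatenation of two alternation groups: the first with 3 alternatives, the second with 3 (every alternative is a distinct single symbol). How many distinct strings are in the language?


First group: 3 alternatives
Second group: 3 alternatives
Concatenation: each choice from group 1 pairs with each from group 2
Total = 3 x 3 = 9

9


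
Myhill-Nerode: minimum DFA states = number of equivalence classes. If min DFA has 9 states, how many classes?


Myhill-Nerode theorem:
Number of equivalence classes = number of states in minimal DFA
Minimal DFA states = 9
Therefore equivalence classes = 9

9


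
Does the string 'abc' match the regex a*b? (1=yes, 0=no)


Pattern: a*b
String: 'abc'
Pattern requires: zero or more 'a's followed by exactly one 'b'
Found 1 leading 'a's
Remaining: 'bc'
Remaining is not 'b' -> no match
Result: 0

0


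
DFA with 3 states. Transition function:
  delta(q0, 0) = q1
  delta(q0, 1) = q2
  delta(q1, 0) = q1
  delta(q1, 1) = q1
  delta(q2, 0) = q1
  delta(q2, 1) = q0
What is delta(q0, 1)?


Looking up transition function:
delta(q0, 1) in the table
Row: q0, Column: 1
Result: q2

q2


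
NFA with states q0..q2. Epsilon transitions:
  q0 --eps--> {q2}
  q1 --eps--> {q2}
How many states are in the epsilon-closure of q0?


Starting from q0
Initialize closure = {q0}
Follow epsilon from q0 -> add q2
Final closure: {q0, q2}
Size = 2

2


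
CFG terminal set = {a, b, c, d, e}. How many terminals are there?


Terminal symbols: a, b, c, d, e
Counting each: a (#1), b (#2), c (#3), d (#4), e (#5)
Total = 5

5


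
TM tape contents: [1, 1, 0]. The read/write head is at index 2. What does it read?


Tape: [1, 1, 0]
Positions: 0 1 2
Values:    1 1 0
Head at position 2
tape[2] = 0

0


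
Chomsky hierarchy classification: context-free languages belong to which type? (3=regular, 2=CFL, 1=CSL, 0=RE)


Chomsky hierarchy levels:
  Type 3: Regular (DFA/NFA/regex)
  Type 2: Context-free (PDA)
  Type 1: Context-sensitive
  Type 0: Recursively enumerable (TM)
'context-free' corresponds to Type 2

2


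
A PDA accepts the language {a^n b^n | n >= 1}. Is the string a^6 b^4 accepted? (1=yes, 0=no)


Language requires equal numbers of a's and b's
PDA pushes for each 'a', pops for each 'b'
Number of a's = 6
Number of b's = 4
6 != 4 -> Reject

0


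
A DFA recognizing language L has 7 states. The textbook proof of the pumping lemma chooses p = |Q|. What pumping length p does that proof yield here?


Pumping lemma for regular languages (standard proof):
Take p = |Q|, the number of DFA states.
Any string of length >= |Q| passes through |Q|+1 states while reading its first |Q| symbols,
so by pigeonhole some state repeats, giving the loop that can be pumped.
Here |Q| = 7
Therefore the proof uses p = 7

7


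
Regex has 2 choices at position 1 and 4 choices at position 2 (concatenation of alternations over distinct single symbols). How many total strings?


First group: 2 alternatives
Second group: 4 alternatives
Concatenation: each choice from group 1 pairs with each from group 2
Total = 2 x 4 = 8

8


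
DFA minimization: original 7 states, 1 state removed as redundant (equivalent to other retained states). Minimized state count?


Original DFA: 7 states
Redundant states removed: 1
Minimized states = original - removed
= 7 - 1
= 6

6


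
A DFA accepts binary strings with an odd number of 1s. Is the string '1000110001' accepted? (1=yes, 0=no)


DFA has 2 states: q_even (start, accept=no) and q_odd
Processing string '1000110001' character by character:
  Position 0: read '1', 1-count=1 -> q_odd
  Position 1: read '0', 1-count=1 -> q_odd (no change)
  Position 2: read '0', 1-count=1 -> q_odd (no change)
  Position 3: read '0', 1-count=1 -> q_odd (no change)
  Position 4: read '1', 1-count=2 -> q_even
  Position 5: read '1', 1-count=3 -> q_odd
  Position 6: read '0', 1-count=3 -> q_odd (no change)
  Position 7: read '0', 1-count=3 -> q_odd (no change)
  Position 8: read '0', 1-count=3 -> q_odd (no change)
  Position 9: read '1', 1-count=4 -> q_even
Final state: q_even, total 1s = 4 (even); the DFA requires an odd count -> reject

0


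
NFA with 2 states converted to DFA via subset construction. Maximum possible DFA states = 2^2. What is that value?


NFA has 2 states
Subset construction: each DFA state = subset of NFA states
Maximum subsets = 2^2
2^2 = 4

4


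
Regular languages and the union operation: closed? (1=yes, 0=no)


Regular languages are closed under all standard operations:
- Union: Yes (product construction)
- Intersection: Yes (product construction)
- Complement: Yes (swap accept/reject)
- Concatenation: Yes (NFA construction)
Operation: union -> Closed

1


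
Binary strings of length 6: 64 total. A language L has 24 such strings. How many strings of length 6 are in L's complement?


Alphabet: {0,1}
String length: 6
Total strings of length 6 = 2^6 = 64
Strings in L = 24
Complement = total - |L|
= 64 - 24
= 40

40


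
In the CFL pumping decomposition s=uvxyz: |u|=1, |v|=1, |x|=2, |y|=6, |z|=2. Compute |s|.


|s| = |u| + |v| + |x| + |y| + |z|
= 1 + 1 + 2 + 6 + 2
= 2 + 2 + 8
= 4 + 8
= 12

12


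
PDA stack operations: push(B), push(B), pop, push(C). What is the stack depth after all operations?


Tracing stack operations:
  push(B) -> stack = [B], depth=1
  push(B) -> stack = [B,B], depth=2
  pop -> removed B, stack = [B], depth=1
  push(C) -> stack = [B,C], depth=2
Final depth = 2

2


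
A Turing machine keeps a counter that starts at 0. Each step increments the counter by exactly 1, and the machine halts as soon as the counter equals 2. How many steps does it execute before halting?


Counter starts at 0. Counting sequence:
  Step 1: counter = 1
  Step 2: counter = 2
Counter reached 2 -> halt
Total steps = 2

2


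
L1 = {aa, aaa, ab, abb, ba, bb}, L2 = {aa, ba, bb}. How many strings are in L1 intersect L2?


L1 = {aa, aaa, ab, abb, ba, bb}
L2 = {aa, ba, bb}
Checking each string in L1 against L2:
  'aa': in L2? Yes
  'aaa': in L2? No
  'ab': in L2? No
  'abb': in L2? No
  'ba': in L2? Yes
  'bb': in L2? Yes
Intersection = {aa, ba, bb}
|L1 ∩ L2| = 3

3


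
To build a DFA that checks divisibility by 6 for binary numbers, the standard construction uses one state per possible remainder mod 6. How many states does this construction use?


Divisibility by 6 is tracked via the remainder mod 6: 0, 1, ..., 5
The construction assigns one state to each remainder
Number of remainders = 6

6


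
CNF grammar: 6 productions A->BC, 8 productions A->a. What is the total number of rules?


CNF allows two rule forms:
  A -> BC (binary): 6 rules
  A -> a (terminal): 8 rules
Total = 6 + 8 = 14

14


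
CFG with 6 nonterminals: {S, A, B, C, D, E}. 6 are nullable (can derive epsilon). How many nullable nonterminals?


Nonterminals: {S, A, B, C, D, E}
A nonterminal is nullable if it can derive epsilon
Counting nullable nonterminals: 6
Total nullable = 6

6


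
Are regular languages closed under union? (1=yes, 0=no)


Regular languages are closed under:
- Union (DFA product construction)
- Intersection (DFA product construction)
- Complement (swap accept/reject states)
- Concatenation (NFA construction)
- Kleene star (NFA construction)
union is in this list
Therefore: closed

1


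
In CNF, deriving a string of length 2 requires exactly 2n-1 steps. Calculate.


Chomsky Normal Form derivation:
String length n = 2
Each step either:
  - Splits a nonterminal into two (n-1 such steps)
  - Converts a nonterminal to terminal (n such steps)
Total = (n-1) + n = 2n - 1
= 2(2) - 1
= 4 - 1
= 3

3


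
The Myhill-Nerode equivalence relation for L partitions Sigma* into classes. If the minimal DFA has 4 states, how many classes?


Myhill-Nerode theorem:
Number of equivalence classes = number of states in minimal DFA
Minimal DFA states = 4
Therefore equivalence classes = 4

4


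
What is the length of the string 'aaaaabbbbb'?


String: 'aaaaabbbbb'
Counting characters:
  'a' appears 5 time(s)
  'b' appears 5 time(s)
Total length = 5 + 5 = 10

10


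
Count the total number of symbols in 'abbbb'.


String: 'abbbb'
Counting characters:
  'a' appears 1 time(s)
  'b' appears 4 time(s)
Total length = 1 + 4 = 5

5


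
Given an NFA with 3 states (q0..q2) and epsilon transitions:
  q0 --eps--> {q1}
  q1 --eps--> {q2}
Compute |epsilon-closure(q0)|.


Starting from q0
Initialize closure = {q0}
Follow epsilon from q0 -> add q1
Follow epsilon from q1 -> add q2
Final closure: {q0, q1, q2}
Size = 3

3


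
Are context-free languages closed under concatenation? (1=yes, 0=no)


CFL closure properties:
  Closed under: union, concatenation, Kleene star
  NOT closed under: intersection, complement
Operation 'concatenation' is in closed list -> Yes (closed)

1


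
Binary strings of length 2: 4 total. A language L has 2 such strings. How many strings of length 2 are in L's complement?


Alphabet: {0,1}
String length: 2
Total strings of length 2 = 2^2 = 4
Strings in L = 2
Complement = total - |L|
= 4 - 2
= 2

2


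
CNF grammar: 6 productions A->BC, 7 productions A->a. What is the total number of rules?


CNF allows two rule forms:
  A -> BC (binary): 6 rules
  A -> a (terminal): 7 rules
Total = 6 + 7 = 13

13


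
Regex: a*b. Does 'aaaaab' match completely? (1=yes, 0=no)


Pattern: a*b
String: 'aaaaab'
Pattern requires: zero or more 'a's followed by exactly one 'b'
Found 5 leading 'a's
Remaining: 'b'
Remaining is exactly 'b' -> match
Result: 1

1


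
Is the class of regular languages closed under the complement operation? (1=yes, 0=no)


Regular languages are closed under:
- Union (DFA product construction)
- Intersection (DFA product construction)
- Complement (swap accept/reject states)
- Concatenation (NFA construction)
- Kleene star (NFA construction)
complement is in this list
Therefore: closed

1


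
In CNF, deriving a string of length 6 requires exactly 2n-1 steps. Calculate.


Chomsky Normal Form derivation:
String length n = 6
Each step either:
  - Splits a nonterminal into two (n-1 such steps)
  - Converts a nonterminal to terminal (n such steps)
Total = (n-1) + n = 2n - 1
= 2(6) - 1
= 12 - 1
= 11

11


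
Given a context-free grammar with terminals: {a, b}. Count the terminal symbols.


Terminal symbols: a, b
Counting each: a (#1), b (#2)
Total = 2

2


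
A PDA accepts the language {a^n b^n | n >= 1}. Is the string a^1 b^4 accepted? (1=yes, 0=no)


Language requires equal numbers of a's and b's
PDA pushes for each 'a', pops for each 'b'
Number of a's = 1
Number of b's = 4
1 != 4 -> Reject

0


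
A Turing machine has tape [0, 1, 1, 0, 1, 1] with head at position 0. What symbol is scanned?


Tape: [0, 1, 1, 0, 1, 1]
Positions: 0 1 2 3 4 5
Values:    0 1 1 0 1 1
Head at position 0
tape[0] = 0

0


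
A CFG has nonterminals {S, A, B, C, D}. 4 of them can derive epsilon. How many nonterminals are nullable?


Nonterminals: {S, A, B, C, D}
A nonterminal is nullable if it can derive epsilon
Counting nullable nonterminals: 4
Total nullable = 4

4


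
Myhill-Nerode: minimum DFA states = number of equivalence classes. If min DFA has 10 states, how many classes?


Myhill-Nerode theorem:
Number of equivalence classes = number of states in minimal DFA
Minimal DFA states = 10
Therefore equivalence classes = 10

10


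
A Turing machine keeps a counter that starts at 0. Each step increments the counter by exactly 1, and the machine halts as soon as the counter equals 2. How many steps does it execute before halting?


Counter starts at 0. Counting sequence:
  Step 1: counter = 1
  Step 2: counter = 2
Counter reached 2 -> halt
Total steps = 2

2


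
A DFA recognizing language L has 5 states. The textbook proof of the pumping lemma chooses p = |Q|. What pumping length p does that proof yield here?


Pumping lemma for regular languages (standard proof):
Take p = |Q|, the number of DFA states.
Any string of length >= |Q| passes through |Q|+1 states while reading its first |Q| symbols,
so by pigeonhole some state repeats, giving the loop that can be pumped.
Here |Q| = 5
Therefore the proof uses p = 5

5


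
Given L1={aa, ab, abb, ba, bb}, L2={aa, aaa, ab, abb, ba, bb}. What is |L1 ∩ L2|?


L1 = {aa, ab, abb, ba, bb}
L2 = {aa, aaa, ab, abb, ba, bb}
Checking each string in L1 against L2:
  'aa': in L2? Yes
  'ab': in L2? Yes
  'abb': in L2? Yes
  'ba': in L2? Yes
  'bb': in L2? Yes
Intersection = {aa, ab, abb, ba, bb}
|L1 ∩ L2| = 5

5


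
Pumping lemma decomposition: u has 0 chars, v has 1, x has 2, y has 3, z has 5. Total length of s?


|s| = |u| + |v| + |x| + |y| + |z|
= 0 + 1 + 2 + 3 + 5
= 1 + 2 + 8
= 3 + 8
= 11

11


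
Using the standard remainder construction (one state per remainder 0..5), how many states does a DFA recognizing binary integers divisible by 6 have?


Divisibility by 6 is tracked via the remainder mod 6: 0, 1, ..., 5
The construction assigns one state to each remainder
Number of remainders = 6

6


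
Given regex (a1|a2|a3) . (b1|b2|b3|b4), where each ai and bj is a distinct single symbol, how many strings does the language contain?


First group: 3 alternatives
Second group: 4 alternatives
Concatenation: each choice from group 1 pairs with each from group 2
Total = 3 x 4 = 12

12


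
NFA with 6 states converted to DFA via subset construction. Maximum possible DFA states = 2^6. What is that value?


NFA has 6 states
Subset construction: each DFA state = subset of NFA states
Maximum subsets = 2^6
2^6 = 64

64


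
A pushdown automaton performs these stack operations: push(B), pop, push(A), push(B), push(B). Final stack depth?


Tracing stack operations:
  push(B) -> stack = [B], depth=1
  pop -> removed B, stack = [], depth=0
  push(A) -> stack = [A], depth=1
  push(B) -> stack = [A,B], depth=2
  push(B) -> stack = [A,B,B], depth=3
Final depth = 3

3


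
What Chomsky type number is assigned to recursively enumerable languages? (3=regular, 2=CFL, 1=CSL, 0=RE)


Chomsky hierarchy levels:
  Type 3: Regular (DFA/NFA/regex)
  Type 2: Context-free (PDA)
  Type 1: Context-sensitive
  Type 0: Recursively enumerable (TM)
'recursively enumerable' corresponds to Type 0

0


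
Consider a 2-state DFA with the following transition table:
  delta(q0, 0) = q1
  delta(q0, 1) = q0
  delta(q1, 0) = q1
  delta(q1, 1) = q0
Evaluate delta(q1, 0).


Looking up transition function:
delta(q1, 0) in the table
Row: q1, Column: 0
Result: q1

q1


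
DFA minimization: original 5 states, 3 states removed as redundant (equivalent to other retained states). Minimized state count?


Original DFA: 5 states
Redundant states removed: 3
Minimized states = original - removed
= 5 - 3
= 2

2


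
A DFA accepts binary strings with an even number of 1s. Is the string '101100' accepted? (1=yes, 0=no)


DFA has 2 states: q_even (start, accept=yes) and q_odd
Processing string '101100' character by character:
  Position 0: read '1', 1-count=1 -> q_odd
  Position 1: read '0', 1-count=1 -> q_odd (no change)
  Position 2: read '1', 1-count=2 -> q_even
  Position 3: read '1', 1-count=3 -> q_odd
  Position 4: read '0', 1-count=3 -> q_odd (no change)
  Position 5: read '0', 1-count=3 -> q_odd (no change)
Final state: q_odd, total 1s = 3 (odd); the DFA requires an even count -> reject

0


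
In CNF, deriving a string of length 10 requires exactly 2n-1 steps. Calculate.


Chomsky Normal Form derivation:
String length n = 10
Each step either:
  - Splits a nonterminal into two (n-1 such steps)
  - Converts a nonterminal to terminal (n such steps)
Total = (n-1) + n = 2n - 1
= 2(10) - 1
= 20 - 1
= 19

19


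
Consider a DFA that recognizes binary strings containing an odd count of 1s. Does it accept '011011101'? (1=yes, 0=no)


DFA has 2 states: q_even (start, accept=no) and q_odd
Processing string '011011101' character by character:
  Position 0: read '0', 1-count=0 -> q_even (no change)
  Position 1: read '1', 1-count=1 -> q_odd
  Position 2: read '1', 1-count=2 -> q_even
  Position 3: read '0', 1-count=2 -> q_even (no change)
  Position 4: read '1', 1-count=3 -> q_odd
  Position 5: read '1', 1-count=4 -> q_even
  Position 6: read '1', 1-count=5 -> q_odd
  Position 7: read '0', 1-count=5 -> q_odd (no change)
  Position 8: read '1', 1-count=6 -> q_even
Final state: q_even, total 1s = 6 (even); the DFA requires an odd count -> reject

0


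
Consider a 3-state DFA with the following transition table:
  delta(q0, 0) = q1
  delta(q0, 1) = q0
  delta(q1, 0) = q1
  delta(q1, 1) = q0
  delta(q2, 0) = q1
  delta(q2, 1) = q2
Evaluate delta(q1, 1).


Looking up transition function:
delta(q1, 1) in the table
Row: q1, Column: 1
Result: q0

q0


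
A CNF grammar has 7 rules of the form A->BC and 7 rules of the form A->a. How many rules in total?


CNF allows two rule forms:
  A -> BC (binary): 7 rules
  A -> a (terminal): 7 rules
Total = 7 + 7 = 14

14


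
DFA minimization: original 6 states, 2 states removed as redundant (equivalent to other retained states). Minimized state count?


Original DFA: 6 states
Redundant states removed: 2
Minimized states = original - removed
= 6 - 2
= 4

4


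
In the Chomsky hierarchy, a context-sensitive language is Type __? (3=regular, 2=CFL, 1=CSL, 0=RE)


Chomsky hierarchy levels:
  Type 3: Regular (DFA/NFA/regex)
  Type 2: Context-free (PDA)
  Type 1: Context-sensitive
  Type 0: Recursively enumerable (TM)
'context-sensitive' corresponds to Type 1

1


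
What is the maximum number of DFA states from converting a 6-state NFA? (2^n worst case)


NFA has 6 states
Subset construction: each DFA state = subset of NFA states
Maximum subsets = 2^6
2^6 = 64

64


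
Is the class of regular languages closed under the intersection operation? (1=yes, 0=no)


Regular languages are closed under:
- Union (DFA product construction)
- Intersection (DFA product construction)
- Complement (swap accept/reject states)
- Concatenation (NFA construction)
- Kleene star (NFA construction)
intersection is in this list
Therefore: closed

1


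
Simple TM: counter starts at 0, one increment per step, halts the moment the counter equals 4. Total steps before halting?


Counter starts at 0. Counting sequence:
  Step 1: counter = 1
  Step 2: counter = 2
  Step 3: counter = 3
  Step 4: counter = 4
Counter reached 4 -> halt
Total steps = 4

4


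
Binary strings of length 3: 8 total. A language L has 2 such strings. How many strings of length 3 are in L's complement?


Alphabet: {0,1}
String length: 3
Total strings of length 3 = 2^3 = 8
Strings in L = 2
Complement = total - |L|
= 8 - 2
= 6

6


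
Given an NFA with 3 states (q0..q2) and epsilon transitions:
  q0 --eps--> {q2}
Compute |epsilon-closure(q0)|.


Starting from q0
Initialize closure = {q0}
Follow epsilon from q0 -> add q2
Final closure: {q0, q2}
Size = 2

2


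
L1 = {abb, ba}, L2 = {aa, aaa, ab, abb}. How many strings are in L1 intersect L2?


L1 = {abb, ba}
L2 = {aa, aaa, ab, abb}
Checking each string in L1 against L2:
  'abb': in L2? Yes
  'ba': in L2? No
Intersection = {abb}
|L1 ∩ L2| = 1

1


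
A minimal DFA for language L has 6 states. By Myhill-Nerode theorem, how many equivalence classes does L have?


Myhill-Nerode theorem:
Number of equivalence classes = number of states in minimal DFA
Minimal DFA states = 6
Therefore equivalence classes = 6

6


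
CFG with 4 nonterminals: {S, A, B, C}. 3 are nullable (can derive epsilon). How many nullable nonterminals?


Nonterminals: {S, A, B, C}
A nonterminal is nullable if it can derive epsilon
Counting nullable nonterminals: 3
Total nullable = 3

3


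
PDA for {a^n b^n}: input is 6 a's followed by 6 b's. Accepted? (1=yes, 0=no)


Language requires equal numbers of a's and b's
PDA pushes for each 'a', pops for each 'b'
Number of a's = 6
Number of b's = 6
6 == 6 -> Accept

1


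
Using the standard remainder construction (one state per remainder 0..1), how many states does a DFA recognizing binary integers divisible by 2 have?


Divisibility by 2 is tracked via the remainder mod 2: 0, 1, ..., 1
The construction assigns one state to each remainder
Number of remainders = 2

2


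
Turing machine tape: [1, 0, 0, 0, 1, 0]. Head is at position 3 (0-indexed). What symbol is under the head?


Tape: [1, 0, 0, 0, 1, 0]
Positions: 0 1 2 3 4 5
Values:    1 0 0 0 1 0
Head at position 3
tape[3] = 0

0


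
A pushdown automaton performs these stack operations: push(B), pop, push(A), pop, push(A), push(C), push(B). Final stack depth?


Tracing stack operations:
  push(B) -> stack = [B], depth=1
  pop -> removed B, stack = [], depth=0
  push(A) -> stack = [A], depth=1
  pop -> removed A, stack = [], depth=0
  push(A) -> stack = [A], depth=1
  push(C) -> stack = [A,C], depth=2
  push(B) -> stack = [A,C,B], depth=3
Final depth = 3

3


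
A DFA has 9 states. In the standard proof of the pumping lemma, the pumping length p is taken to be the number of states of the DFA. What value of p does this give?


Pumping lemma for regular languages (standard proof):
Take p = |Q|, the number of DFA states.
Any string of length >= |Q| passes through |Q|+1 states while reading its first |Q| symbols,
so by pigeonhole some state repeats, giving the loop that can be pumped.
Here |Q| = 9
Therefore the proof uses p = 9

9


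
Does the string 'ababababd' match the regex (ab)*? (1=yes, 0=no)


Pattern: (ab)*
String: 'ababababd'
Pattern requires: zero or more repetitions of 'ab'
Length 9 is odd -> cannot be (ab)* -> no match
Result: 0

0


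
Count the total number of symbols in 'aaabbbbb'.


String: 'aaabbbbb'
Counting characters:
  'a' appears 3 time(s)
  'b' appears 5 time(s)
Total length = 3 + 5 = 8

8


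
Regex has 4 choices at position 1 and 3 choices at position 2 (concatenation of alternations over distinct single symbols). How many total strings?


First group: 4 alternatives
Second group: 3 alternatives
Concatenation: each choice from group 1 pairs with each from group 2
Total = 4 x 3 = 12

12


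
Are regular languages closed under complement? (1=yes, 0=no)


Regular languages are closed under all standard operations:
- Union: Yes (product construction)
- Intersection: Yes (product construction)
- Complement: Yes (swap accept/reject)
- Concatenation: Yes (NFA construction)
Operation: complement -> Closed

1


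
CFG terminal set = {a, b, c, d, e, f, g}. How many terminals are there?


Terminal symbols: a, b, c, d, e, f, g
Counting each: a (#1), b (#2), c (#3), d (#4), e (#5), f (#6), g (#7)
Total = 7

7
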